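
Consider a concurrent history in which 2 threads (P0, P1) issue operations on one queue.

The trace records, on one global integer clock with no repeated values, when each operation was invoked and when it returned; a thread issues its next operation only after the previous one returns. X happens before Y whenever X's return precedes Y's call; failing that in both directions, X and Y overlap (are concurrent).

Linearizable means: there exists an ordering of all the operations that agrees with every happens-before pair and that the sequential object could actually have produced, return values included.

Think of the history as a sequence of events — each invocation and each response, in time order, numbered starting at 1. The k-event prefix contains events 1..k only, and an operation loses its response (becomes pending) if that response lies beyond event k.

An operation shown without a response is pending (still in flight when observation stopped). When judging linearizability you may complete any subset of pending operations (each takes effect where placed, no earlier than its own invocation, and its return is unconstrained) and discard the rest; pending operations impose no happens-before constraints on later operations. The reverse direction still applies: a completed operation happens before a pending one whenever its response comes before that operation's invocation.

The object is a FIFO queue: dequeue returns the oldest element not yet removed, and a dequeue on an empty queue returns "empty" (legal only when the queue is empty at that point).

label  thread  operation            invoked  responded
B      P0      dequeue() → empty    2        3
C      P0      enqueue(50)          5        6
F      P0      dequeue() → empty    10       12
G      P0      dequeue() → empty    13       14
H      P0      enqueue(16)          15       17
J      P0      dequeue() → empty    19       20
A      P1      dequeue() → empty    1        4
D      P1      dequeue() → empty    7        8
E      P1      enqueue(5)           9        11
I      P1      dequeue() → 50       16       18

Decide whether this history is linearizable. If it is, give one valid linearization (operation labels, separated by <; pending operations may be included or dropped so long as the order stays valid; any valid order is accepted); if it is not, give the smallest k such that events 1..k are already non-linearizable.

prefix check: 1..7 passes, 1..8 fails once D's time-8 response joins
no legal order exists: 2 real-time-consistent candidates over 4 completed queue operations, all rejected
one such order, A, B, C, D, breaks at step 4 where D dequeue() → empty is illegal
one such order, B, A, C, D, breaks at step 4 where D dequeue() → empty is illegal

not linearizable — minimal violating prefix: 8 events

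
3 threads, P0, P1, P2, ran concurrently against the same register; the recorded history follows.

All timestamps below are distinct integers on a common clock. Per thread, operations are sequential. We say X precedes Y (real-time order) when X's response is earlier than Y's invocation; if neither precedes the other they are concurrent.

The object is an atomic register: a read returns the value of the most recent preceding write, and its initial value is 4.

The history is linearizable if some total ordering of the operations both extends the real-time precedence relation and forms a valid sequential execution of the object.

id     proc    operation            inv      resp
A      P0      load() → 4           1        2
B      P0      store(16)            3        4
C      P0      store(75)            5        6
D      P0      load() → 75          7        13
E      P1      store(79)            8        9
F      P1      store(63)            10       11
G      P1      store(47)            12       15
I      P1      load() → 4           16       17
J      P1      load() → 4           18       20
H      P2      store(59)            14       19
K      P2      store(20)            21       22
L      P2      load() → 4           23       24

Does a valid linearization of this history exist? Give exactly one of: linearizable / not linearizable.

not linearizable

prefix check: 1..16 passes, 1..17 fails once I's time-17 response joins
no legal order exists: 4 real-time-consistent candidates over 8 completed register operations, all rejected
include/drop combinations of the 1 pending operation (H) were all tried; none helps
e.g. A, B, C, D, E, F, G, I (pending dropped): illegal at step 8, since I load() → 4 cannot apply there
e.g. A, B, C, E, D, F, G, I (pending dropped): illegal at step 5, since D load() → 75 cannot apply there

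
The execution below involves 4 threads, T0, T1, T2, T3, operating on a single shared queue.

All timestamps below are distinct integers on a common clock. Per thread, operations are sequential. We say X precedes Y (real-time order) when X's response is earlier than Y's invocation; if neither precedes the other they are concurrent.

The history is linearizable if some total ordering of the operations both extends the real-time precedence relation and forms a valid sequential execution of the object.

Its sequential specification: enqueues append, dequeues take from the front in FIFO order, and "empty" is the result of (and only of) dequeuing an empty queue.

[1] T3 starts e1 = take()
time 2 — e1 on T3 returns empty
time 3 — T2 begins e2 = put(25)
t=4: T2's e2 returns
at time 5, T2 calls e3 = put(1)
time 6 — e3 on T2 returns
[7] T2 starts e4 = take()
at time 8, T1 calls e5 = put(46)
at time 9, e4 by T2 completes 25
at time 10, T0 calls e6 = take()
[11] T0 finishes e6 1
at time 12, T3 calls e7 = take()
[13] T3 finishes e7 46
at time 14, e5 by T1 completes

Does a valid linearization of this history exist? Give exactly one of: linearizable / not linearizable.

witness order: e1, e2, e3, e4, e5, e6, e7
after step 1 (e1 take() → empty): queue <>
after step 2 (e2 put(25)): queue <25>
after step 3 (e3 put(1)): queue <25,1>
after step 4 (e4 take() → 25): queue <1>
after step 5 (e5 put(46)): queue <1,46>
after step 6 (e6 take() → 1): queue <46>
after step 7 (e7 take() → 46): queue <>

linearizable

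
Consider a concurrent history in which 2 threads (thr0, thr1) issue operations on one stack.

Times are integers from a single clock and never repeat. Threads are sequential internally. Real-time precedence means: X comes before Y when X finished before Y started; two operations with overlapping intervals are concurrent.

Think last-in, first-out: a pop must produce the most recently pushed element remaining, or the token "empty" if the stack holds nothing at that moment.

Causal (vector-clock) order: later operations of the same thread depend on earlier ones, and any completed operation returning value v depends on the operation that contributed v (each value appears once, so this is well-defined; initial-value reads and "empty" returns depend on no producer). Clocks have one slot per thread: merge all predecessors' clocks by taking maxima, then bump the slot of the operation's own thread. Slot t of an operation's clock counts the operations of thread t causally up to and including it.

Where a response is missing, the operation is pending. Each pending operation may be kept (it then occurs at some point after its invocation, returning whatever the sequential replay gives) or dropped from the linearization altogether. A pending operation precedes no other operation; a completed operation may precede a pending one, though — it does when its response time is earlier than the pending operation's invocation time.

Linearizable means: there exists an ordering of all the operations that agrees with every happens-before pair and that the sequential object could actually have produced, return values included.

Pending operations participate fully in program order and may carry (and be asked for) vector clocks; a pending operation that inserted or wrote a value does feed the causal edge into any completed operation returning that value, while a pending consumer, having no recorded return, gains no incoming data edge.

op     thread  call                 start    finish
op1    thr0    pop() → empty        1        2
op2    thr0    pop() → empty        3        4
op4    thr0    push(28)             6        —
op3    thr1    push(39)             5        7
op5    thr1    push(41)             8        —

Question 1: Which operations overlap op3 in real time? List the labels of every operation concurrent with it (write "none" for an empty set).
Answer: op4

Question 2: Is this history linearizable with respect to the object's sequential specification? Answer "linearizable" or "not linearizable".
a witness: op1, op2, op3
1. op1 pop() → empty, leaving stack <>
2. op2 pop() → empty, leaving stack <>
3. op3 push(39), leaving stack <39>

linearizable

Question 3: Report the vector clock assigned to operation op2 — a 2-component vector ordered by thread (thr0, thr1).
Answer: (2, 0)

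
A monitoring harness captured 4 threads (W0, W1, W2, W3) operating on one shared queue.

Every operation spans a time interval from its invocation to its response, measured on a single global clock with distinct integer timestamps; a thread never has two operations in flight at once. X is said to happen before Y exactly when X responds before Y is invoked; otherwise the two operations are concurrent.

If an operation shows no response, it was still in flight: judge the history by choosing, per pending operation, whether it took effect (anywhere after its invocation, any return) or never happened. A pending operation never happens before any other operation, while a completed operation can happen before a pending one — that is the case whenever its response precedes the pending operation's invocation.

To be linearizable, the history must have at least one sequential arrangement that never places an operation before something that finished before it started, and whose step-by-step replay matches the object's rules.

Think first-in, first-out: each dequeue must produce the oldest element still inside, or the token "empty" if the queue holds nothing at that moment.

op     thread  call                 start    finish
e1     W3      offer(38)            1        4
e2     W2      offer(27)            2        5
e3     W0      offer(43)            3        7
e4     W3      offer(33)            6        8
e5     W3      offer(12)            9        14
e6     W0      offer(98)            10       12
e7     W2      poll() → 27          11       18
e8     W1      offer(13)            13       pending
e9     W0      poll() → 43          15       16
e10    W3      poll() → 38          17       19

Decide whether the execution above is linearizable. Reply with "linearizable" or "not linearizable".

linearizable

a witness: e2, e3, e1, e4, e5, e6, e7, e8, e9, e10
after step 1 (e2 offer(27)): queue <27>
after step 2 (e3 offer(43)): queue <27,43>
after step 3 (e1 offer(38)): queue <27,43,38>
after step 4 (e4 offer(33)): queue <27,43,38,33>
after step 5 (e5 offer(12)): queue <27,43,38,33,12>
after step 6 (e6 offer(98)): queue <27,43,38,33,12,98>
after step 7 (e7 poll() → 27): queue <43,38,33,12,98>
after step 8 (e8 offer(13) (pending, included)): queue <43,38,33,12,98,13>
after step 9 (e9 poll() → 43): queue <38,33,12,98,13>
after step 10 (e10 poll() → 38): queue <33,12,98,13>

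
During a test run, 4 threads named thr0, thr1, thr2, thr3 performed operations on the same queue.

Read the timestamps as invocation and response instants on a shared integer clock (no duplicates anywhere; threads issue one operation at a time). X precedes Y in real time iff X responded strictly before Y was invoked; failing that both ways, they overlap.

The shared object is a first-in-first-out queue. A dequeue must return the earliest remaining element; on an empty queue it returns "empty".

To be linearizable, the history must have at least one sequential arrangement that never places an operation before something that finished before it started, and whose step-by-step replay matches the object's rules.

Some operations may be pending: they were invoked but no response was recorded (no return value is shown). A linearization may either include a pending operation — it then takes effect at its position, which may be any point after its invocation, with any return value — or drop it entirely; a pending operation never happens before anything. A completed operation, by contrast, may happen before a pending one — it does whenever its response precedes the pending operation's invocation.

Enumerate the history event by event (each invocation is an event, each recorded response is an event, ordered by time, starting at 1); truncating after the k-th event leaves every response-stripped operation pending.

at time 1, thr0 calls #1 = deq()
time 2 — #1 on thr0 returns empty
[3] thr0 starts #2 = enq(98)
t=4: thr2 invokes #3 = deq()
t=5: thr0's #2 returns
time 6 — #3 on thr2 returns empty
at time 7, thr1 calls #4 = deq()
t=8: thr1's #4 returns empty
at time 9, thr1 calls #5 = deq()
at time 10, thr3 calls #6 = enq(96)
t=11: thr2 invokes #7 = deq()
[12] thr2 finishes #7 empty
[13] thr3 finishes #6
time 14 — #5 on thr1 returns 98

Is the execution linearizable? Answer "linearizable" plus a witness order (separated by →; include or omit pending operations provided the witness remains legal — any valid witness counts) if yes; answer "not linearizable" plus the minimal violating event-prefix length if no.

not linearizable — minimal violating prefix: 8 events

through event 7 a valid linearization exists; event 8 (#4 responding at time 8) ends that
no legal order exists: 2 real-time-consistent candidates over 4 completed queue operations, all rejected
e.g. #1, #2, #3, #4: illegal at step 3, since #3 deq() → empty cannot apply there
e.g. #1, #3, #2, #4: illegal at step 4, since #4 deq() → empty cannot apply there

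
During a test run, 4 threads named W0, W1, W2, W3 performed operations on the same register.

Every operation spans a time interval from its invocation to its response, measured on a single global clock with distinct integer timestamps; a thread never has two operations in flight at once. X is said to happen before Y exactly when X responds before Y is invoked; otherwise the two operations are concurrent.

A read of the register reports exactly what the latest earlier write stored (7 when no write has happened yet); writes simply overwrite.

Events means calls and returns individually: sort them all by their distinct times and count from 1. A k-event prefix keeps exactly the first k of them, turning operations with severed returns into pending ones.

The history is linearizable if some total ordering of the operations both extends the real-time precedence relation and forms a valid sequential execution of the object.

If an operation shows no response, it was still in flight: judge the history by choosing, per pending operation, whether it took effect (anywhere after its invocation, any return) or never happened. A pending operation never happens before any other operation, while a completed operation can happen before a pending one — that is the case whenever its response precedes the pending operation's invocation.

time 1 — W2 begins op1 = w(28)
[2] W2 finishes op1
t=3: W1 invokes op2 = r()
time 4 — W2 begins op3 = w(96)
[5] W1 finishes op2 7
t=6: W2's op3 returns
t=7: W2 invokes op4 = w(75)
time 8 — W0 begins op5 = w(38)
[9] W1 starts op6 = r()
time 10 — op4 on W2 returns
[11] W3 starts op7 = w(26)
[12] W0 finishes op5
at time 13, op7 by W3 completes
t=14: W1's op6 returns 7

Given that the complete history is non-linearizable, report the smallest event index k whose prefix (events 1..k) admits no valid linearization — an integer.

5

events 1..4 are linearizable; a witness order is op1:
1. op1 w(28), leaving value 28
once event 5 joins (op2's response, time 5), exhaustive search finds no witness
no completion choice of the 1 pending operation (op3) rescues it — every subset was tried
take op1, op2 (pending dropped): step 2 already fails, because op2 r() → 7 cannot occur there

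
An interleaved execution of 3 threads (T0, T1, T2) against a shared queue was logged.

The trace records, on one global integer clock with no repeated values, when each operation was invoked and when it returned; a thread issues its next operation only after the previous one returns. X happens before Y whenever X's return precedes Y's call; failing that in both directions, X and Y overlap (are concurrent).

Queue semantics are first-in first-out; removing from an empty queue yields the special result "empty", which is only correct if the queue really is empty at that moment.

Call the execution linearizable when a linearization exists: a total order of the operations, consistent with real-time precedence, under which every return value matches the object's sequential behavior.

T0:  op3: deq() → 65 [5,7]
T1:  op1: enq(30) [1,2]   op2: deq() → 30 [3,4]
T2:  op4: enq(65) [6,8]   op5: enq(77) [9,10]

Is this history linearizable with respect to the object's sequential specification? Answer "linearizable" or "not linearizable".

linearizable

one valid linearization: op1, op2, op4, op3, op5
after step 1 (op1 enq(30)): queue <30>
after step 2 (op2 deq() → 30): queue <>
after step 3 (op4 enq(65)): queue <65>
after step 4 (op3 deq() → 65): queue <>
after step 5 (op5 enq(77)): queue <77>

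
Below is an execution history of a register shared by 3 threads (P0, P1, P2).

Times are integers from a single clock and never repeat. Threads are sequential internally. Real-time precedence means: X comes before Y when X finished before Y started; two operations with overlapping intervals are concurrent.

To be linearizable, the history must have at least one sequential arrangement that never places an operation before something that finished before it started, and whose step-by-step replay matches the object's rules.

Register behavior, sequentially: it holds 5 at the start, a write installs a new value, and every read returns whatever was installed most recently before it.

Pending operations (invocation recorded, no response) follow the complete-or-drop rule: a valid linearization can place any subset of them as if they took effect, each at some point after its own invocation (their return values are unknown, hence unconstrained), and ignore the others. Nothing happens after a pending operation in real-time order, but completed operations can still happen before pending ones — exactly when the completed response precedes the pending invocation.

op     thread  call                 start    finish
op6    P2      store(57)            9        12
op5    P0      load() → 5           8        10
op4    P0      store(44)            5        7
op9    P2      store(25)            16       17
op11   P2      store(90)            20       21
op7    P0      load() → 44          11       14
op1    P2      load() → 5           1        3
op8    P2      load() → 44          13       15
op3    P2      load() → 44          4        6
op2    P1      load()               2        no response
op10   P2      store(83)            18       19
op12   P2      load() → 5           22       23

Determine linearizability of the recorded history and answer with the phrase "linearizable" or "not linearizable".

not linearizable

the violation lands at event 10, op5's response at time 10: events 1..9 linearize, events 1..10 do not
real-time-consistent orders of the 4 completed operations: 2 — all fail the register replay
no escape via the 2 pending operations (op2, op6): every completion choice fails
sample order op1, op3, op4, op5 (pending dropped) stalls at step 2 — op3 load() → 44 has no legal effect
sample order op1, op4, op3, op5 (pending dropped) stalls at step 4 — op5 load() → 5 has no legal effect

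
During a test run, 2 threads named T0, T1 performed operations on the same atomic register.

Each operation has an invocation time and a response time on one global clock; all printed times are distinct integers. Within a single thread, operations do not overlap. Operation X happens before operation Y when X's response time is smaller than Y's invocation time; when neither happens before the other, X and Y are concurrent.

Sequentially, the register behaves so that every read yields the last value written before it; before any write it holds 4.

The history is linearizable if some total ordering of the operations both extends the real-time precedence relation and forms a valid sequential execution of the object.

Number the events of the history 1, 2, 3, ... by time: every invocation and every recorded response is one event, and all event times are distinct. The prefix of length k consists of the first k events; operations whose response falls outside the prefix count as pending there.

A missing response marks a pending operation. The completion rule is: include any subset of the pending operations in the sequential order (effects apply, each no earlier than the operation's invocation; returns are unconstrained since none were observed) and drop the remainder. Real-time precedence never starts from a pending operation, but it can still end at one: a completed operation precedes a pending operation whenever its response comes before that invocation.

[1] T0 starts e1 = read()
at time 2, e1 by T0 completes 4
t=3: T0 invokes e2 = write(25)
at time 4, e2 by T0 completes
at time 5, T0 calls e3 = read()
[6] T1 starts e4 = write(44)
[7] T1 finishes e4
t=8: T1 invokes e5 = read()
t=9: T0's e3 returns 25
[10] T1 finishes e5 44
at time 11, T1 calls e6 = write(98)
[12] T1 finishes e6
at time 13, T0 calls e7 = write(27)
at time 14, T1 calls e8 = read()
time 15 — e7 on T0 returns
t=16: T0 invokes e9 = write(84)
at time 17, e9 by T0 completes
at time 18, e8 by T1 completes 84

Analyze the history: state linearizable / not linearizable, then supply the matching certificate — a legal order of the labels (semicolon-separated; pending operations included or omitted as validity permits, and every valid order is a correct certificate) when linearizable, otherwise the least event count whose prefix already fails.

linearizable — witness: e1; e2; e3; e4; e5; e6; e7; e9; e8

after step 1 (e1 read() → 4): value 4
after step 2 (e2 write(25)): value 25
after step 3 (e3 read() → 25): value 25
after step 4 (e4 write(44)): value 44
after step 5 (e5 read() → 44): value 44
after step 6 (e6 write(98)): value 98
after step 7 (e7 write(27)): value 27
after step 8 (e9 write(84)): value 84
after step 9 (e8 read() → 84): value 84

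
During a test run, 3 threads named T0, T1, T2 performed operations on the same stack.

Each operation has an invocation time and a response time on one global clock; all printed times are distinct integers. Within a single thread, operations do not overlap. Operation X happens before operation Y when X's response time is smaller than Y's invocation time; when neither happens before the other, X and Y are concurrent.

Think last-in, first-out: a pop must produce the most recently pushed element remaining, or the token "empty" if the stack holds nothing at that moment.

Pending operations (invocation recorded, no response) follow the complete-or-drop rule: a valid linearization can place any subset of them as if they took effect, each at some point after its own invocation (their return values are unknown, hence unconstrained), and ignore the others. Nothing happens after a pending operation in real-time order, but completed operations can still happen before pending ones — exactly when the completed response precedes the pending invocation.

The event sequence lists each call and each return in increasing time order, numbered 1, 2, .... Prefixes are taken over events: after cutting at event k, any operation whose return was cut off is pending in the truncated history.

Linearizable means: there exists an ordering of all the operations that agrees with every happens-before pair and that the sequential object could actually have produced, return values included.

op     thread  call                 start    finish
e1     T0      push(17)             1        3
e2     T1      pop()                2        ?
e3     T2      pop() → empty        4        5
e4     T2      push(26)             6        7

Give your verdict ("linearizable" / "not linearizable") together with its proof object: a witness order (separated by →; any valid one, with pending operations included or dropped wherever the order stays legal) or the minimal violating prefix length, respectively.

linearizable — witness: e1 → e2 → e3 → e4

1. e1 push(17), leaving stack <17>
2. e2 pop() (pending, included), leaving stack <>
3. e3 pop() → empty, leaving stack <>
4. e4 push(26), leaving stack <26>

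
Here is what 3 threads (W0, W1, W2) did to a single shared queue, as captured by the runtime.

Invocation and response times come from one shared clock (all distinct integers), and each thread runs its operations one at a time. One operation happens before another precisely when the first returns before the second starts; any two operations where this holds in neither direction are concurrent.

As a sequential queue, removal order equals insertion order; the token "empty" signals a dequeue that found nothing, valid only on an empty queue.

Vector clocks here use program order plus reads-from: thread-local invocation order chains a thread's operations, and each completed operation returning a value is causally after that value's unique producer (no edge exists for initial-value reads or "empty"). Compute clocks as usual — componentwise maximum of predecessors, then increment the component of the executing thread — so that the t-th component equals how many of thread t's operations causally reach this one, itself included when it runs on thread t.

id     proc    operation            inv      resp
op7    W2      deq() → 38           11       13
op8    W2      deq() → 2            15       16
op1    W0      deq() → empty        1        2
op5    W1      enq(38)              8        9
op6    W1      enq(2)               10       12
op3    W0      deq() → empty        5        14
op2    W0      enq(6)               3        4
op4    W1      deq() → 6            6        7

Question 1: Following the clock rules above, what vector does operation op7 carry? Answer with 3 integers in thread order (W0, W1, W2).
Answer: (2, 2, 1)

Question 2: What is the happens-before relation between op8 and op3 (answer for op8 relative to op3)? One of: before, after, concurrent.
Answer: after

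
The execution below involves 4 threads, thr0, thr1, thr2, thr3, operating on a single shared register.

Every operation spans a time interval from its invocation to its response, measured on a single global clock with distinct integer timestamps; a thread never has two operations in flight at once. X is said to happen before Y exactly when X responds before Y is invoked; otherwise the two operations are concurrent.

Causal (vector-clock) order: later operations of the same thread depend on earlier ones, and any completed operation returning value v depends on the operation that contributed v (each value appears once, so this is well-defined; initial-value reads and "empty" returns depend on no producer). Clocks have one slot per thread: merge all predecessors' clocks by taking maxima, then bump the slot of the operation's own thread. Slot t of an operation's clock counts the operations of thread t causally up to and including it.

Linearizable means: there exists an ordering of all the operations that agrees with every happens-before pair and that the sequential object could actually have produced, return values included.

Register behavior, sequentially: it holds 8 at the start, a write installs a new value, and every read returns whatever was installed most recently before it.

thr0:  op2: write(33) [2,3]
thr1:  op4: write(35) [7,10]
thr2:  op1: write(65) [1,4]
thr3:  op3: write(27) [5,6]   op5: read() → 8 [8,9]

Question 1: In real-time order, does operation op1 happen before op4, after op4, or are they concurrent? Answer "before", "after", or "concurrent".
Answer: before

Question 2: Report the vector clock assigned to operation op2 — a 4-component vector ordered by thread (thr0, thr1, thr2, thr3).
Answer: (1, 0, 0, 0)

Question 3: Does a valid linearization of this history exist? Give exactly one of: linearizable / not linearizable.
through event 8 a valid linearization exists; event 9 (op5 responding at time 9) ends that
2 orders of the 4 completed register ops respect real time; none is legal
include/drop combinations of the 1 pending operation (op4) were all tried; none helps
for example op1, op2, op3, op5 (pending dropped) fails at step 4: op5 read() → 8 is not legal there
for example op2, op1, op3, op5 (pending dropped) fails at step 4: op5 read() → 8 is not legal there

not linearizable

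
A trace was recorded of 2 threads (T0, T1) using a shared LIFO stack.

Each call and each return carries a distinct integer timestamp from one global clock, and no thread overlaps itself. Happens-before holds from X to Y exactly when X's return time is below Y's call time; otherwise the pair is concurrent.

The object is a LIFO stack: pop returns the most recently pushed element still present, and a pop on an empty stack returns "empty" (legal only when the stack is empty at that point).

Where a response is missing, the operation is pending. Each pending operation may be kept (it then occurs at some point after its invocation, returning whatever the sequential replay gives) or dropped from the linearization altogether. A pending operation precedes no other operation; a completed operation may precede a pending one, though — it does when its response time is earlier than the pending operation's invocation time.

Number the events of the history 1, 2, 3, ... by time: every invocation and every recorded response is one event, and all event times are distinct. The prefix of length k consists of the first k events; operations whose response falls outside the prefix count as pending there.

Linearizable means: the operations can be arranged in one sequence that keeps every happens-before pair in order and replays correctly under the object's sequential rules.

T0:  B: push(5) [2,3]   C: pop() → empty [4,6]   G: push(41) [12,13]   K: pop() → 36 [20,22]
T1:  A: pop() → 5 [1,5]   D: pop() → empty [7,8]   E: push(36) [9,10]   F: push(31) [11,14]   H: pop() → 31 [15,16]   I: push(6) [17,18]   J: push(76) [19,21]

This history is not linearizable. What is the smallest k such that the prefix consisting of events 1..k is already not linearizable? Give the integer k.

22

events 1..21 are linearizable, e.g. via B, A, C, D, E, G, F, H, I, J:
after step 1 (B push(5)): stack <5>
after step 2 (A pop() → 5): stack <>
after step 3 (C pop() → empty): stack <>
after step 4 (D pop() → empty): stack <>
after step 5 (E push(36)): stack <36>
after step 6 (G push(41)): stack <36,41>
after step 7 (F push(31)): stack <36,41,31>
after step 8 (H pop() → 31): stack <36,41>
after step 9 (I push(6)): stack <36,41,6>
after step 10 (J push(76)): stack <36,41,6,76>
include event 22 — K responding at 22 — and every candidate order breaks
take A, B, C, D, E, F, G, H, I, J, K: step 1 already fails, because A pop() → 5 cannot occur there
take A, B, C, D, E, F, G, H, I, K, J: step 1 already fails, because A pop() → 5 cannot occur there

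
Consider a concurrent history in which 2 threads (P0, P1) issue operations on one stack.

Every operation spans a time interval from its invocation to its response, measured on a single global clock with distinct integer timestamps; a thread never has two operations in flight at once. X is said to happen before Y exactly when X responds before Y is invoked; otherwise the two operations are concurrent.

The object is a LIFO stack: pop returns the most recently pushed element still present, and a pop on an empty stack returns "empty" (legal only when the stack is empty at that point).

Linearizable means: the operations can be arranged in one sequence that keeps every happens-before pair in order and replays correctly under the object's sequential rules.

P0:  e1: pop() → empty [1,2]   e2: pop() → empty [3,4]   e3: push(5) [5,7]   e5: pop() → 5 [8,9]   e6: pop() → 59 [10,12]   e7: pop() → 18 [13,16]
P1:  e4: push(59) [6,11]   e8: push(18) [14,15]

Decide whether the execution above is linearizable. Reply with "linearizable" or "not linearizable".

linearizable

a witness: e1, e2, e3, e5, e4, e6, e8, e7
1. e1 pop() → empty, leaving stack <>
2. e2 pop() → empty, leaving stack <>
3. e3 push(5), leaving stack <5>
4. e5 pop() → 5, leaving stack <>
5. e4 push(59), leaving stack <59>
6. e6 pop() → 59, leaving stack <>
7. e8 push(18), leaving stack <18>
8. e7 pop() → 18, leaving stack <>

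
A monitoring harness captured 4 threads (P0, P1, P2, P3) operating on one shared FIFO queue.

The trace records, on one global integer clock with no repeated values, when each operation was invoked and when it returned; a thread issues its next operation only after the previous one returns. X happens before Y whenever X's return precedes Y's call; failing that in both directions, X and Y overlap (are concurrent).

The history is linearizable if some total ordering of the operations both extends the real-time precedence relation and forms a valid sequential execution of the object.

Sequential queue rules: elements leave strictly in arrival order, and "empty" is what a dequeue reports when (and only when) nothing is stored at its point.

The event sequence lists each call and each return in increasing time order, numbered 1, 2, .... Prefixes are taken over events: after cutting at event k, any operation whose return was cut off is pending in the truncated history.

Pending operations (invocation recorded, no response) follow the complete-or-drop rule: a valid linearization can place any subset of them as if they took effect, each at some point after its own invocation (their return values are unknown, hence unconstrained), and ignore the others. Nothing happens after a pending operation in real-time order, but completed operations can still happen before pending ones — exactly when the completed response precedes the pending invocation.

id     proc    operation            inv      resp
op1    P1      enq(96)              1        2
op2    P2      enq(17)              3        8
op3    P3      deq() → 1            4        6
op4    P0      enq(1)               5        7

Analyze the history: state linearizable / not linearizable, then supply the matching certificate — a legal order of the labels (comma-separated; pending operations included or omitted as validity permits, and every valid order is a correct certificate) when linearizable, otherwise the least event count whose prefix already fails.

not linearizable — minimal violating prefix: 6 events

events 1..5 are fine; event 6 — the response of op3 at time 6 — makes the prefix non-linearizable
a single order respects real time; the 2 completed FIFO queue operations fail replay along it
completion choices over the 2 pending operations (op2, op4) were checked; none helps
for example op1, op3 (pending dropped) fails at step 2: op3 deq() → 1 is not legal there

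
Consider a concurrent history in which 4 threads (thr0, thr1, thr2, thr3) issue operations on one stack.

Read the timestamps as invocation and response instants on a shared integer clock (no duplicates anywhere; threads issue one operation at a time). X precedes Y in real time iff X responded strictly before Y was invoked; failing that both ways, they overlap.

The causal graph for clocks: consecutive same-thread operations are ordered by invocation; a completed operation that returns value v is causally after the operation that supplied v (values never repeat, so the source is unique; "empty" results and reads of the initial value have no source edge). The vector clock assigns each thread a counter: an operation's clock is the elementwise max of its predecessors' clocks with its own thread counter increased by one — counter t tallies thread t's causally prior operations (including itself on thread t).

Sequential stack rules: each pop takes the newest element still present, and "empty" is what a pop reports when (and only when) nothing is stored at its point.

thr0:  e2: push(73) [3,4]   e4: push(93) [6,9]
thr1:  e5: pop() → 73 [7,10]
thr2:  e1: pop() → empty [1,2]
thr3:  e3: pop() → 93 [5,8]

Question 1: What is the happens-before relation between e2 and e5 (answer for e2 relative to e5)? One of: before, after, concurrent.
Answer: before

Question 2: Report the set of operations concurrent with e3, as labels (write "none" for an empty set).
Answer: e4, e5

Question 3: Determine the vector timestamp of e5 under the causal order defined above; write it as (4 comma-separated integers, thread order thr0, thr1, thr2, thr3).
Answer: (1, 1, 0, 0)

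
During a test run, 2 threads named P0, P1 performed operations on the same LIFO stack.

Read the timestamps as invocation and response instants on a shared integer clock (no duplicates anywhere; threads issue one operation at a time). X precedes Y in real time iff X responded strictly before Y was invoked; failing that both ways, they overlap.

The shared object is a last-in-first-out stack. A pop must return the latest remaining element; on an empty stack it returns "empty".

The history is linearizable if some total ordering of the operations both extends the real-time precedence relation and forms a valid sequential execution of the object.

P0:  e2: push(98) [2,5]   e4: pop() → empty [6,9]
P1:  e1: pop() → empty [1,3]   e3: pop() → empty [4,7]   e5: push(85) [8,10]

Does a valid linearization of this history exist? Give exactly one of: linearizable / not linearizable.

not linearizable

events 1..8 are fine; event 9 — the response of e4 at time 9 — makes the prefix non-linearizable
no legal order exists: 5 real-time-consistent candidates over 4 completed LIFO stack operations, all rejected
including or dropping the 1 pending operation (e5) in any combination fails
for example e1, e2, e3, e4 (pending dropped) fails at step 3: e3 pop() → empty is not legal there
for example e1, e2, e4, e3 (pending dropped) fails at step 3: e4 pop() → empty is not legal there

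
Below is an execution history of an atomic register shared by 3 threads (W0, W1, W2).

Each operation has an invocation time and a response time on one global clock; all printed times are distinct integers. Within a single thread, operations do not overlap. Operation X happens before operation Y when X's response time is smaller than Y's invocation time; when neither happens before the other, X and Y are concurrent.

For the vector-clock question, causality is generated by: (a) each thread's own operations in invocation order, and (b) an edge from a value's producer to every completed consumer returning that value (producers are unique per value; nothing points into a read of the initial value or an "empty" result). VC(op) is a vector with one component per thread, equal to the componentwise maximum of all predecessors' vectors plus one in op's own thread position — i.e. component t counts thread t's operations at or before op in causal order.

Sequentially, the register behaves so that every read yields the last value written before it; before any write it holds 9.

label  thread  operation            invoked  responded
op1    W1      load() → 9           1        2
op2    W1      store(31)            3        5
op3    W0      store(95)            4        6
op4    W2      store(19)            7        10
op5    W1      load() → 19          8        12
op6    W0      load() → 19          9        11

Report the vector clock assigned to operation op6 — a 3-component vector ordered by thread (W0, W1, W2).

op4, invoked 7, has no incoming edges; only W2's bump applies → (0, 0, 1)
op1, invoked 1, has no incoming edges; only W1's bump applies → (0, 1, 0)
op3, invoked 4, has no incoming edges; only W0's bump applies → (1, 0, 0)
op2, invoked 3, takes VC(op1)=(0, 1, 0) under max, adds 1 for W1 → (0, 2, 0)
op6, invoked 9, takes VC(op3)=(1, 0, 0), VC(op4)=(0, 0, 1) under max, adds 1 for W0 → (2, 0, 1)
op5, invoked 8, takes VC(op2)=(0, 2, 0), VC(op4)=(0, 0, 1) under max, adds 1 for W1 → (0, 3, 1)
target: VC(op6) = (2, 0, 1)

(2, 0, 1)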